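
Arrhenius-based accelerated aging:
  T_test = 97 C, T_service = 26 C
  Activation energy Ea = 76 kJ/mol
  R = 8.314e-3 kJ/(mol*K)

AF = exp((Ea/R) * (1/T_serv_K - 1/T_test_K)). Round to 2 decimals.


T_test_K = 370.15, T_serv_K = 299.15
AF = exp((76/8.314e-3) * (1/299.15 - 1/370.15))
= 351.19

351.19


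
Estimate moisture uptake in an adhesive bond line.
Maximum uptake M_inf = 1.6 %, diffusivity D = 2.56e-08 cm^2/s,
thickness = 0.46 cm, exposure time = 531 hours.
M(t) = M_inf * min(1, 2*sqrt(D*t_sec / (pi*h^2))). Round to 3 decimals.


Convert time: 531 h = 1911600 s
ratio = min(1, 2*sqrt(2.56e-08*1911600/(pi*0.46^2)))
= 0.542645
M(t) = 1.6 * 0.542645 = 0.868%

0.868


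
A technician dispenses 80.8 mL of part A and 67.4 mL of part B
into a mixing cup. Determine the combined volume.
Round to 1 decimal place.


Combined volume = 80.8 + 67.4
= 148.2 mL

148.2


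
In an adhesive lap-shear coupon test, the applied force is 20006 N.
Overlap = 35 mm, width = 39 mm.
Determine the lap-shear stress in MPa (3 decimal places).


stress = F / (overlap * width)
= 20006 / (35 * 39)
= 14.656 MPa

14.656


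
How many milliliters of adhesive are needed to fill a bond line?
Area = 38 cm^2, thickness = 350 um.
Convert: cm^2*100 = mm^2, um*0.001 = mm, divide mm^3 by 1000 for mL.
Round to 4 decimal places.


= (38 * 100) * (350 * 0.001) / 1000
= 1.3300 mL

1.3300


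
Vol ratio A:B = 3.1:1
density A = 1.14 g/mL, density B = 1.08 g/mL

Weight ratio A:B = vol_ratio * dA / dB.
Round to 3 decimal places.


Weight ratio = 3.1 * 1.14 / 1.08
= 3.272

3.272


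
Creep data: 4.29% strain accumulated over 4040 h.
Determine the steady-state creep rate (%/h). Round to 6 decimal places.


Rate = 4.29 / 4040 = 0.001062 %/h

0.001062


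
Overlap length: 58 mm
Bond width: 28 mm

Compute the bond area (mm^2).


Bond area = 58 * 28 = 1624 mm^2

1624


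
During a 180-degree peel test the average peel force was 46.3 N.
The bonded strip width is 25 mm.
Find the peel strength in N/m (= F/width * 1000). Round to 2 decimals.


Peel strength = F/width * 1000
= 46.3 / 25 * 1000
= 1852.00 N/m

1852.00


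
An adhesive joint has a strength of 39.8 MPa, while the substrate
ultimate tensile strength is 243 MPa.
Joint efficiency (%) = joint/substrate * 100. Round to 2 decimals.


Efficiency = 39.8 / 243 * 100
= 16.38%

16.38


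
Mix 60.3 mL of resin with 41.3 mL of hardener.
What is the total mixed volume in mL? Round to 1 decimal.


Total = 60.3 + 41.3 = 101.6 mL

101.6


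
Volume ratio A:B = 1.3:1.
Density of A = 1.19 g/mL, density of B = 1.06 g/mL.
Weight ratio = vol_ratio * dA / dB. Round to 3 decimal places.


Wt ratio = 1.3 * 1.19 / 1.06
= 1.459

1.459


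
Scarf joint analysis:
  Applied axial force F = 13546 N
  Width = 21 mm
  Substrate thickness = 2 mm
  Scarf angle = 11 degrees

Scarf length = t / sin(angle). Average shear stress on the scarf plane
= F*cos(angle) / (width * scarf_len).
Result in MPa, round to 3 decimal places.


Scarf length = 2 / sin(11 deg) = 10.4817 mm
cos(11 deg) = 0.981627
Shear = 13546 * 0.981627 / (21 * 10.4817)
= 60.410 MPa

60.410


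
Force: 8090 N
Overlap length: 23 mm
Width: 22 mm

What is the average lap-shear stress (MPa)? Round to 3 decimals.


Average shear stress = F / (overlap * width)
= 8090 / (23 * 22)
= 15.988 MPa

15.988


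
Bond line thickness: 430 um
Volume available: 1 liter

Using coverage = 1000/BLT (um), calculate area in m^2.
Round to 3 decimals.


1 L = 1e6 mm^3, thickness = 430 um = 0.43 mm
Area = 1e6 / 0.43 mm^2 = (1e6 / 0.43) / 1e6 m^2 = 1000 / 430 m^2
= 2.326 m^2

2.326


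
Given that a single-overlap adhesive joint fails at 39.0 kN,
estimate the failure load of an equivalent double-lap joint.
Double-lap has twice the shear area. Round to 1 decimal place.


Double-lap factor = 2
Expected load = 39.0 * 2 = 78.0 kN

78.0


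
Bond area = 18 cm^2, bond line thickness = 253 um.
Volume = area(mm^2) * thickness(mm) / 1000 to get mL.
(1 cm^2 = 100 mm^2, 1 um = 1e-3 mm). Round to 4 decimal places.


area_mm2 = 18 * 100 = 1800
blt_mm = 253 * 1e-3 = 0.253
vol_mm3 = 1800 * 0.253 = 455.4
vol_mL = 455.4 / 1000 = 0.4554 mL

0.4554


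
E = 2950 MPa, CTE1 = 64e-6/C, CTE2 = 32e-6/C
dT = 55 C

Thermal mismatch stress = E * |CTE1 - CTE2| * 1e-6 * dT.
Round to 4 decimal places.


= 2950 * 32e-6 * 55
= 5.1920 MPa

5.1920


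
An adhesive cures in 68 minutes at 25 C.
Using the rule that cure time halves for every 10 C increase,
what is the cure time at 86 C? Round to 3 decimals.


Factor = 2^((86 - 25) / 10) = 68.5935
Cure time = 68 / 68.5935
= 0.991 minutes

0.991


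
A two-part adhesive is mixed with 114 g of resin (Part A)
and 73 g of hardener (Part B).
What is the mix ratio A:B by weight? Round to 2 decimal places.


Mix ratio = mass_A / mass_B
= 114 / 73
= 1.56

1.56


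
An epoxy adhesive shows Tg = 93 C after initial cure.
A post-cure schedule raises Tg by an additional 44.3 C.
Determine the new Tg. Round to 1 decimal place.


New Tg = 93 + 44.3
= 137.3 C

137.3


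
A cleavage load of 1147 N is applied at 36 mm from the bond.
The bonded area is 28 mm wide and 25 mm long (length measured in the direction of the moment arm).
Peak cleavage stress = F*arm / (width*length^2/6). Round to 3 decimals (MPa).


Moment = 1147 * 36 = 41292 N*mm
Section modulus = 28 * 625 / 6 = 17500 / 6 mm^3
Stress = 41292 / (17500 / 6) = 247752 / 17500
= 14.157 MPa

14.157


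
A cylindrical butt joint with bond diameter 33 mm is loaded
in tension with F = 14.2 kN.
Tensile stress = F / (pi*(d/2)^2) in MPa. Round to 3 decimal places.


Area = pi * (33/2)^2 = 855.2986 mm^2
Stress = 14.2*1000 / 855.2986
= 16.602 MPa

16.602


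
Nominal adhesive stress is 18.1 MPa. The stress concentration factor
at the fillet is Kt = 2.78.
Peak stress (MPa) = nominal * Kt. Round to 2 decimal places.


Peak = 18.1 * 2.78 = 50.32 MPa

50.32


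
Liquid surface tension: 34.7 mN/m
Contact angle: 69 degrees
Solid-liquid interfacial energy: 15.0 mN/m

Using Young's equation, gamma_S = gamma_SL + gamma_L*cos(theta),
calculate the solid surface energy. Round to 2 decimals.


gamma_S = 15.0 + 34.7 * cos(69)
= 27.44 mN/m

27.44


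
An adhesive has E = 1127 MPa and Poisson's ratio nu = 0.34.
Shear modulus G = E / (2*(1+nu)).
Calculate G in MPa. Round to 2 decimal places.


G = 1127 / (2*(1+0.34))
= 1127 / 2.68
= 420.52 MPa

420.52


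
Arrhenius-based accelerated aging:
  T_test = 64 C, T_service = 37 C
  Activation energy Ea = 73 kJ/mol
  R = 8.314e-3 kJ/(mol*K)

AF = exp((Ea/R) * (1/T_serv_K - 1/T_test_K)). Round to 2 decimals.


T_test_K = 337.15, T_serv_K = 310.15
AF = exp((73/8.314e-3) * (1/310.15 - 1/337.15))
= 9.65

9.65


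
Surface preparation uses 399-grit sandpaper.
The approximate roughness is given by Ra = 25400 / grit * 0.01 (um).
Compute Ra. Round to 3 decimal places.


Ra = 25400 / 399 * 0.01
= 254 / 399
= 0.637 um

0.637


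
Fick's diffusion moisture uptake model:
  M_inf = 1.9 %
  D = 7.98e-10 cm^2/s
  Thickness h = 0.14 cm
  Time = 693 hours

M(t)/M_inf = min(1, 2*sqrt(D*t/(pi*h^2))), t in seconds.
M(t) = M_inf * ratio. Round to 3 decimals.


t_sec = 693 * 3600 = 2494800
ratio = 2*sqrt(7.98e-10*2494800/(pi*0.14^2))
= min(1, 0.359622)
= 0.359622
M(t) = 1.9 * 0.359622 = 0.683 %

0.683


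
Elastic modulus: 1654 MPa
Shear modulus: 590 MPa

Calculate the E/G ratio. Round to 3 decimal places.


E / G = 1654 / 590 = 2.803

2.803


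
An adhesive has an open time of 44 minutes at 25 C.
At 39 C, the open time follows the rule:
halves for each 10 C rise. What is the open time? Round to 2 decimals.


Factor = 2^((39-25)/10) = 2.6390
Open time = 44 / 2.6390 = 16.67 min

16.67


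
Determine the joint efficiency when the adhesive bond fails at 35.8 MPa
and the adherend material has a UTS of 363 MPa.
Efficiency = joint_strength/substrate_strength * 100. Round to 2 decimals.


Joint efficiency = 35.8 / 363 * 100
= 9.86%

9.86


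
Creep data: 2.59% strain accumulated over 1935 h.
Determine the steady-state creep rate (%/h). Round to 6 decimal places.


Rate = 2.59 / 1935 = 0.001339 %/h

0.001339


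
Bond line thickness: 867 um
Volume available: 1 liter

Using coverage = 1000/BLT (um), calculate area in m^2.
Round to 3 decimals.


1 L = 1e6 mm^3, thickness = 867 um = 0.867 mm
Area = 1e6 / 0.867 mm^2 = (1e6 / 0.867) / 1e6 m^2 = 1000 / 867 m^2
= 1.153 m^2

1.153


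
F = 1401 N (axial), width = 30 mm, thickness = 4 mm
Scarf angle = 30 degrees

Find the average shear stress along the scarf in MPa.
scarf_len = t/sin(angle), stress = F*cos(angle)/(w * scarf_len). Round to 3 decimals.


scarf_len = 4/sin(30 deg) = 8.0000
cos(30 deg) = 0.866025
stress = 1401*0.866025/(30*8.0000) = 5.055 MPa

5.055


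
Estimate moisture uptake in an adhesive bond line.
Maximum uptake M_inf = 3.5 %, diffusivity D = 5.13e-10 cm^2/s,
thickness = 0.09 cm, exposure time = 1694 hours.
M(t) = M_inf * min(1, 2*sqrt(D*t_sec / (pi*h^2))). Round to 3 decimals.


Convert time: 1694 h = 6098400 s
ratio = min(1, 2*sqrt(5.13e-10*6098400/(pi*0.09^2)))
= 0.701260
M(t) = 3.5 * 0.701260 = 2.454%

2.454


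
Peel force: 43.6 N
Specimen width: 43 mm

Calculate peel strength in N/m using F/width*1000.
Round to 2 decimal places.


Peel strength = 43.6 / 43 * 1000 = 1013.95 N/m

1013.95


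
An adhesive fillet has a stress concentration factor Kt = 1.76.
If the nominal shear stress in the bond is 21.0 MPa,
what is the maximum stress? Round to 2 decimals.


Max stress = 21.0 * 1.76 = 36.96 MPa

36.96


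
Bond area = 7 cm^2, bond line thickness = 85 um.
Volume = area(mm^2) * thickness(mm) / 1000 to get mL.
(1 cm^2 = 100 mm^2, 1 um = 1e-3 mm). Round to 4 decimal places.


area_mm2 = 7 * 100 = 700
blt_mm = 85 * 1e-3 = 0.085
vol_mm3 = 700 * 0.085 = 59.5
vol_mL = 59.5 / 1000 = 0.0595 mL

0.0595


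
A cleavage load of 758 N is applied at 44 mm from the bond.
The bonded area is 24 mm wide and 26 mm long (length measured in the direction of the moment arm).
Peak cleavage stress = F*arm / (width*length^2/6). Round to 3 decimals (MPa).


Moment = 758 * 44 = 33352 N*mm
Section modulus = 24 * 676 / 6 = 16224 / 6 mm^3
Stress = 33352 / (16224 / 6) = 200112 / 16224
= 12.334 MPa

12.334


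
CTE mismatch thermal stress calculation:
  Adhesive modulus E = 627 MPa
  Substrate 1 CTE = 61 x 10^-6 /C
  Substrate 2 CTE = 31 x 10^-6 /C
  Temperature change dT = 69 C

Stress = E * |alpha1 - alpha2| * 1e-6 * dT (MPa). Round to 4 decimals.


delta_alpha = |61 - 31| = 30 x 10^-6/C
Stress = 627 * 30e-6 * 69
= 1.2979 MPa

1.2979


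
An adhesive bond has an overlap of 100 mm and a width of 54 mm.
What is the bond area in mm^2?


Bond area = overlap * width
= 100 * 54
= 5400 mm^2

5400


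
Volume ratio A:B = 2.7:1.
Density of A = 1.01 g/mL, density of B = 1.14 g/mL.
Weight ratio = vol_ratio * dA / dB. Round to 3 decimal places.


Wt ratio = 2.7 * 1.01 / 1.14
= 2.392

2.392


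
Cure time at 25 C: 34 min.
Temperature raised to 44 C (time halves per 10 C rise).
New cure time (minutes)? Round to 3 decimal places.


Acceleration factor = 2^(19/10) = 3.7321
New time = 34 / 3.7321 = 9.110 min

9.110


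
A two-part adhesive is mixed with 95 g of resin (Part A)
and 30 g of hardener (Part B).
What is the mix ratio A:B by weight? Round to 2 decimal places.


Mix ratio = mass_A / mass_B
= 95 / 30
= 3.17

3.17


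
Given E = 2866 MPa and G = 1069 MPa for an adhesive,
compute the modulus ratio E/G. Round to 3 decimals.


E/G ratio = 2866 / 1069 = 2.681

2.681


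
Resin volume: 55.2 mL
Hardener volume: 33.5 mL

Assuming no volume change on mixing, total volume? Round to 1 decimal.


V_total = 55.2 + 33.5 = 88.7 mL

88.7


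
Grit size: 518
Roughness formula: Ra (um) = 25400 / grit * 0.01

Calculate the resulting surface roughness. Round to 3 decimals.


Ra = 25400 / 518 * 0.01
= 0.490 um

0.490


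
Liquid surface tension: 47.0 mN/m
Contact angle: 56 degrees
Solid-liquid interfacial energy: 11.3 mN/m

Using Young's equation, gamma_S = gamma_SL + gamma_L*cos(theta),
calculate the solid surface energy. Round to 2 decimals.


gamma_S = 11.3 + 47.0 * cos(56)
= 37.58 mN/m

37.58


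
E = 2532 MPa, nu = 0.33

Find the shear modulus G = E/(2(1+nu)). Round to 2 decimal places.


G = 2532 / (2 * 1.33)
= 951.88 MPa

951.88


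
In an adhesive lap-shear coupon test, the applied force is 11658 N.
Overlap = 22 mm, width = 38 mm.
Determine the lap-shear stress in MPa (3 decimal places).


stress = F / (overlap * width)
= 11658 / (22 * 38)
= 13.945 MPa

13.945


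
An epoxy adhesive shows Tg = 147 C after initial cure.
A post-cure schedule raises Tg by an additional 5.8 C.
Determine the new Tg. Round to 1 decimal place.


New Tg = 147 + 5.8
= 152.8 C

152.8


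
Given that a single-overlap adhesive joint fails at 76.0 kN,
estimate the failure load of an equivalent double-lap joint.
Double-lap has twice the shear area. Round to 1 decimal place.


Double-lap factor = 2
Expected load = 76.0 * 2 = 152.0 kN

152.0


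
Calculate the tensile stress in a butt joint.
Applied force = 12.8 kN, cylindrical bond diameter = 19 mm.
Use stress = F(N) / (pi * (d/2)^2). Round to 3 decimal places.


A = pi * 9.5^2 = 283.5287 mm^2
sigma = 12800.0 / 283.5287 = 45.145 MPa

45.145


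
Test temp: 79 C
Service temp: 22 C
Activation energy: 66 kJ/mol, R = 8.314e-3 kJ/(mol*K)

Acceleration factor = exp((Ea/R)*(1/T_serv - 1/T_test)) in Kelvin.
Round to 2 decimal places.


AF = exp((66/0.008314)*(1/295.15 - 1/352.15))
= 77.75

77.75


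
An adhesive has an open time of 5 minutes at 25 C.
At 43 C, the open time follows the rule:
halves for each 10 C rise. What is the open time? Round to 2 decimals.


Factor = 2^((43-25)/10) = 3.4822
Open time = 5 / 3.4822 = 1.44 min

1.44


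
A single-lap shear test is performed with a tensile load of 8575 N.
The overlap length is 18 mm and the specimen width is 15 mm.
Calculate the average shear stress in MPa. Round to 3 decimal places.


Shear stress = F / (overlap * width)
= 8575 / (18 * 15)
= 8575 / 270
= 31.759 MPa

31.759


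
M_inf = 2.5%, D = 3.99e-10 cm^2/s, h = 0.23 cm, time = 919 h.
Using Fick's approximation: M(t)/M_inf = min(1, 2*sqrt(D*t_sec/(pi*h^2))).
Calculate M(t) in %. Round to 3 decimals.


t = 3308400 s
ratio = min(1, 2*sqrt(3.99e-10*3308400/(pi*0.0529)))
= 0.178247
M(t) = 2.5 * 0.178247 = 0.446%

0.446


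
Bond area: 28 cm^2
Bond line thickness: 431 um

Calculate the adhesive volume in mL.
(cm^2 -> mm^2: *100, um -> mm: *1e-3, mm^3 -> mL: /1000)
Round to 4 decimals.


V = 28*100 * 431*1e-3 / 1000
= 1.2068 mL

1.2068


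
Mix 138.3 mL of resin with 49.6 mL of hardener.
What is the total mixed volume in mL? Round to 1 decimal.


Total = 138.3 + 49.6 = 187.9 mL

187.9


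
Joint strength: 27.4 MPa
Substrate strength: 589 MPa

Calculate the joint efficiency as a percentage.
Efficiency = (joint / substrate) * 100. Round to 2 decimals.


Efficiency = (27.4 / 589) * 100 = 4.65%

4.65


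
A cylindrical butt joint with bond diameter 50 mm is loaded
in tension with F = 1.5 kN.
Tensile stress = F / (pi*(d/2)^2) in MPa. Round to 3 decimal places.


Area = pi * (50/2)^2 = 1963.4954 mm^2
Stress = 1.5*1000 / 1963.4954
= 0.764 MPa

0.764


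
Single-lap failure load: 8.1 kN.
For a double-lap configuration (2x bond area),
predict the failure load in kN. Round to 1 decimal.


Failure load = 8.1 * 2 = 16.2 kN

16.2


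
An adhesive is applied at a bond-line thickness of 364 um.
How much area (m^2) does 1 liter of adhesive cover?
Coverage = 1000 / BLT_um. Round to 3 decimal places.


Coverage = 1000 / 364 = 2.747 m^2

2.747


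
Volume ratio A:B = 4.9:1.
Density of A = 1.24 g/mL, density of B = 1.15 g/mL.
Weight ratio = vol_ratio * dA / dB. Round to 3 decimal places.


Wt ratio = 4.9 * 1.24 / 1.15
= 5.283

5.283


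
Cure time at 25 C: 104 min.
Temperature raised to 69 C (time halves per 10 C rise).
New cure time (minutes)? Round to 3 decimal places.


Acceleration factor = 2^(44/10) = 21.1121
New time = 104 / 21.1121 = 4.926 min

4.926


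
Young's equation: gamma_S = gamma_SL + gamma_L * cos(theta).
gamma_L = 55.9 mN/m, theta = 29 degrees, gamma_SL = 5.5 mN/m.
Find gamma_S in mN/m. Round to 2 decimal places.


cos(29 deg) = 0.874620
gamma_S = 5.5 + 55.9 * 0.874620
= 54.39 mN/m

54.39


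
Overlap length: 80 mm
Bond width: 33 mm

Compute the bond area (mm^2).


Bond area = 80 * 33 = 2640 mm^2

2640


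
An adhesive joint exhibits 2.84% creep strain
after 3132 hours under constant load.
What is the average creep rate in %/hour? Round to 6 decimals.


Creep rate = strain / time
= 2.84 / 3132
= 0.000907 %/h

0.000907


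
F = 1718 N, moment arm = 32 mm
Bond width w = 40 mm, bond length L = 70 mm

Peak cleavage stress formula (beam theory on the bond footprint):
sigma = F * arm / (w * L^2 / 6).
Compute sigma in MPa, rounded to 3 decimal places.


sigma = (1718 * 32) / (40 * 4900 / 6)
= 54976 * 6 / 196000
= 329856 / 196000
= 1.683 MPa

1.683


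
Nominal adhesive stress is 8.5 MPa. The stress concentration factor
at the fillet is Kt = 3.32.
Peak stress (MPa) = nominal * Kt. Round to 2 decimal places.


Peak = 8.5 * 3.32 = 28.22 MPa

28.22


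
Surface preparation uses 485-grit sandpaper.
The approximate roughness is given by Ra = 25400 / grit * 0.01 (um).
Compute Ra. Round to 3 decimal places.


Ra = 25400 / 485 * 0.01
= 254 / 485
= 0.524 um

0.524


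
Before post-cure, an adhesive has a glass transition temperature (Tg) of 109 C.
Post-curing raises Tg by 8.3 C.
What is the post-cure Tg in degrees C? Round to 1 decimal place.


Tg_post = Tg_base + delta_Tg
= 109 + 8.3
= 117.3 C

117.3


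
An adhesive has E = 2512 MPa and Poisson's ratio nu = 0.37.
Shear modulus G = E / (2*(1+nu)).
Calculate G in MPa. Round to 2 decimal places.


G = 2512 / (2*(1+0.37))
= 2512 / 2.74
= 916.79 MPa

916.79


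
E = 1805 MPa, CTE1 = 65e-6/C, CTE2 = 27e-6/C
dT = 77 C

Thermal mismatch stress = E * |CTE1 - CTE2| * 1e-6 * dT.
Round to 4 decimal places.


= 1805 * 38e-6 * 77
= 5.2814 MPa

5.2814


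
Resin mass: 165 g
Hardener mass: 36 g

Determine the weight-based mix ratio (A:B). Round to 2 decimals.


Ratio = 165 / 36 = 4.58

4.58


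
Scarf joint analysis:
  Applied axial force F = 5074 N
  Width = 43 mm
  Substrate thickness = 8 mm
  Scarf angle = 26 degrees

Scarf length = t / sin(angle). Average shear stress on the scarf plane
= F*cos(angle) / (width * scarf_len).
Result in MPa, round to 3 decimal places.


Scarf length = 8 / sin(26 deg) = 18.2494 mm
cos(26 deg) = 0.898794
Shear = 5074 * 0.898794 / (43 * 18.2494)
= 5.812 MPa

5.812


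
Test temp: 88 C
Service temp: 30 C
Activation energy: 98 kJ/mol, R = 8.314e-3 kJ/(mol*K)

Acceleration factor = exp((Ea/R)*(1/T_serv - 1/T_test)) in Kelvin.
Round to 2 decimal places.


AF = exp((98/0.008314)*(1/303.15 - 1/361.15))
= 515.18

515.18


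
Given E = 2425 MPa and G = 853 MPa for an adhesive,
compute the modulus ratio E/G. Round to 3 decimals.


E/G ratio = 2425 / 853 = 2.843

2.843


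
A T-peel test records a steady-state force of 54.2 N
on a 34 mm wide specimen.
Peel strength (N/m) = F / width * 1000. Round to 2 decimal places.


Peel strength = 54.2 / 34 * 1000
= 1594.12 N/m

1594.12


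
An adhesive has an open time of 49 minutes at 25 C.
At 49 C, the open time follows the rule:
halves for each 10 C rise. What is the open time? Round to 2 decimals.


Factor = 2^((49-25)/10) = 5.2780
Open time = 49 / 5.2780 = 9.28 min

9.28


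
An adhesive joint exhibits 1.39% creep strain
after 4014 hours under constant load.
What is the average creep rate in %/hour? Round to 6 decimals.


Creep rate = strain / time
= 1.39 / 4014
= 0.000346 %/h

0.000346


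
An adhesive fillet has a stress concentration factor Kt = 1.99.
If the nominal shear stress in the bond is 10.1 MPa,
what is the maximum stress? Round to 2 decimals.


Max stress = 10.1 * 1.99 = 20.10 MPa

20.10


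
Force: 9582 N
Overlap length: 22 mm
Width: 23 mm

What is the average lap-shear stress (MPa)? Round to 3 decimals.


Average shear stress = F / (overlap * width)
= 9582 / (22 * 23)
= 18.937 MPa

18.937


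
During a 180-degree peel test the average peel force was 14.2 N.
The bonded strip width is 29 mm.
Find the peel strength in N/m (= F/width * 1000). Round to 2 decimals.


Peel strength = F/width * 1000
= 14.2 / 29 * 1000
= 489.66 N/m

489.66


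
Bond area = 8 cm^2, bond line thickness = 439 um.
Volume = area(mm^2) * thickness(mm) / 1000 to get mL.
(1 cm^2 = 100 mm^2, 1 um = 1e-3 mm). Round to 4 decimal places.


area_mm2 = 8 * 100 = 800
blt_mm = 439 * 1e-3 = 0.439
vol_mm3 = 800 * 0.439 = 351.2
vol_mL = 351.2 / 1000 = 0.3512 mL

0.3512


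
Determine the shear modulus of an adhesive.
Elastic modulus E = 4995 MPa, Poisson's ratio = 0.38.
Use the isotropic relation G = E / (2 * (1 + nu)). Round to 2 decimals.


G = 4995 / (2*(1+0.38)) = 4995 / 2.76
= 1809.78 MPa

1809.78


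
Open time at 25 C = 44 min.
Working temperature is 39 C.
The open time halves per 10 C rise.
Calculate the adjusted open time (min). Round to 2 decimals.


factor = 2^((39 - 25) / 10) = 2.6390
ot = 44 / 2.6390 = 16.67 min

16.67


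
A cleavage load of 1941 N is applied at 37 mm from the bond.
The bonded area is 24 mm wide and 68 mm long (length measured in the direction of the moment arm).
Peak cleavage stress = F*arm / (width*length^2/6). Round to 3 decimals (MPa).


Moment = 1941 * 37 = 71817 N*mm
Section modulus = 24 * 4624 / 6 = 110976 / 6 mm^3
Stress = 71817 / (110976 / 6) = 430902 / 110976
= 3.883 MPa

3.883


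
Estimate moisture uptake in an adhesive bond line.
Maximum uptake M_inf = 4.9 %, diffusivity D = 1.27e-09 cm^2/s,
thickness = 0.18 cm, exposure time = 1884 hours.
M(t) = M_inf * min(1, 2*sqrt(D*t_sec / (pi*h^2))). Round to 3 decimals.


Convert time: 1884 h = 6782400 s
ratio = min(1, 2*sqrt(1.27e-09*6782400/(pi*0.18^2)))
= 0.581803
M(t) = 4.9 * 0.581803 = 2.851%

2.851


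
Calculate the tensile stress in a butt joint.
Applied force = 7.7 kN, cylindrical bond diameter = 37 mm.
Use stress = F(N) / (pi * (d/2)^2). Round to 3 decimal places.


A = pi * 18.5^2 = 1075.2101 mm^2
sigma = 7700.0 / 1075.2101 = 7.161 MPa

7.161


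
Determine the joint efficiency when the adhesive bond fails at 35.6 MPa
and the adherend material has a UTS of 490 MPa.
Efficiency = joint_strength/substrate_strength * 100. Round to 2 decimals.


Joint efficiency = 35.6 / 490 * 100
= 7.27%

7.27


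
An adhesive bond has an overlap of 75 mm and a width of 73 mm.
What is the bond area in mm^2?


Bond area = overlap * width
= 75 * 73
= 5475 mm^2

5475


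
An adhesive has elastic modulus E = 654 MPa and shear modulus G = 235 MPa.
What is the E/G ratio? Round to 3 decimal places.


E/G = 654 / 235 = 2.783

2.783


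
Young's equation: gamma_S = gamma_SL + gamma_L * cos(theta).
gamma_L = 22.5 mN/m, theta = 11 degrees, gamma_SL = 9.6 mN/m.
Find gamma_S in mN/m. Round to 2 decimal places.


cos(11 deg) = 0.981627
gamma_S = 9.6 + 22.5 * 0.981627
= 31.69 mN/m

31.69


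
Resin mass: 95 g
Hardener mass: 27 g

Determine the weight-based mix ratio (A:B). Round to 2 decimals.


Ratio = 95 / 27 = 3.52

3.52


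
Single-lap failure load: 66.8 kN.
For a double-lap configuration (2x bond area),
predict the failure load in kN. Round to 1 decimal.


Failure load = 66.8 * 2 = 133.6 kN

133.6


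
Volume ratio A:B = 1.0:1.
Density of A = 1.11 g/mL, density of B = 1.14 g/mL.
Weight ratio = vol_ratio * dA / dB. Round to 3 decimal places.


Wt ratio = 1.0 * 1.11 / 1.14
= 0.974

0.974


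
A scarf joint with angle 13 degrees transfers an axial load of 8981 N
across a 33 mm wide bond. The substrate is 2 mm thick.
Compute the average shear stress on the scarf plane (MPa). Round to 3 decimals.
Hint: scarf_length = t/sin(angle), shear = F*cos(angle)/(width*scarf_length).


scarf_length = 2 / sin(13 deg) = 8.8908 mm
cos(13 deg) = 0.974370
shear stress = 8981 * 0.974370 / (33 * 8.8908)
= 29.826 MPa

29.826


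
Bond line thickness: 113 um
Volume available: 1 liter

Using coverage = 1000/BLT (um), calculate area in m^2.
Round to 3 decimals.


1 L = 1e6 mm^3, thickness = 113 um = 0.113 mm
Area = 1e6 / 0.113 mm^2 = (1e6 / 0.113) / 1e6 m^2 = 1000 / 113 m^2
= 8.850 m^2

8.850


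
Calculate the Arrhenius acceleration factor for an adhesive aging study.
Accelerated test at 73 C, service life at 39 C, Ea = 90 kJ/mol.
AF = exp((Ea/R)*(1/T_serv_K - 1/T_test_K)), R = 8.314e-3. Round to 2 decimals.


T_test = 346.15 K, T_serv = 312.15 K
Ea/R = 90 / 0.008314 = 10825.11
AF = exp(10825.11 * (1/312.15 - 1/346.15))
= 30.15

30.15


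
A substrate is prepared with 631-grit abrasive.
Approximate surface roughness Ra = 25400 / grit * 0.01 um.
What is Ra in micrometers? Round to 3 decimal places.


Ra = 25400 / 631 * 0.01 = 0.403 um

0.403


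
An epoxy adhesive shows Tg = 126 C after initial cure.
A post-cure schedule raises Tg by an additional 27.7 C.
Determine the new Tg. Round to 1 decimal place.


New Tg = 126 + 27.7
= 153.7 C

153.7


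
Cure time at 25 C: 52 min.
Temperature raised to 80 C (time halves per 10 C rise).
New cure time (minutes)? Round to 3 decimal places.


Acceleration factor = 2^(55/10) = 45.2548
New time = 52 / 45.2548 = 1.149 min

1.149


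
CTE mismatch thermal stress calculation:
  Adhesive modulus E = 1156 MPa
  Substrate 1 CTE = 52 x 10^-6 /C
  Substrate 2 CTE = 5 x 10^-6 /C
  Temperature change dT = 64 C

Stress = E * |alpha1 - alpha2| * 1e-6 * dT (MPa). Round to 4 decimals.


delta_alpha = |52 - 5| = 47 x 10^-6/C
Stress = 1156 * 47e-6 * 64
= 3.4772 MPa

3.4772


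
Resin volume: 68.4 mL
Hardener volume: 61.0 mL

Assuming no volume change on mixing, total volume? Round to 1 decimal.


V_total = 68.4 + 61.0 = 129.4 mL

129.4


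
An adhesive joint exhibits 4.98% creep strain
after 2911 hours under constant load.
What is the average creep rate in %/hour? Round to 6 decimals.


Creep rate = strain / time
= 4.98 / 2911
= 0.001711 %/h

0.001711


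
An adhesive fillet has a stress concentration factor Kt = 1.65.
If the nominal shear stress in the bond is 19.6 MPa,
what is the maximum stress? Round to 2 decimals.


Max stress = 19.6 * 1.65 = 32.34 MPa

32.34


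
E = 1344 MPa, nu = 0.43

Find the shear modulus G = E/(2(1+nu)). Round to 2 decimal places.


G = 1344 / (2 * 1.43)
= 469.93 MPa

469.93


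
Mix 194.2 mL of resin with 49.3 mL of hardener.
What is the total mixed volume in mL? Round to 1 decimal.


Total = 194.2 + 49.3 = 243.5 mL

243.5


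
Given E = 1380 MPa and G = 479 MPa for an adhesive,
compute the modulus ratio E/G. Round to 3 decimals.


E/G ratio = 1380 / 479 = 2.881

2.881


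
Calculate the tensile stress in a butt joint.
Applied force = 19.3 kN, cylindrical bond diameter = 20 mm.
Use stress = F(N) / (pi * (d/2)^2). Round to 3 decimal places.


A = pi * 10.0^2 = 314.1593 mm^2
sigma = 19300.0 / 314.1593 = 61.434 MPa

61.434


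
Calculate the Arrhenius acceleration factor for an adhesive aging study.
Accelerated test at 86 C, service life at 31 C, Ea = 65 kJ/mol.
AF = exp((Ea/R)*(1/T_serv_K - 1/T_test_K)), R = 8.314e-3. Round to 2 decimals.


T_test = 359.15 K, T_serv = 304.15 K
Ea/R = 65 / 0.008314 = 7818.14
AF = exp(7818.14 * (1/304.15 - 1/359.15))
= 51.24

51.24


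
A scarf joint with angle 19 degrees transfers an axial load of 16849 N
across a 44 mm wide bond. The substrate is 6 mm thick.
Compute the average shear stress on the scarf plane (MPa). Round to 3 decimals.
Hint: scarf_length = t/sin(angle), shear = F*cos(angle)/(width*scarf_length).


scarf_length = 6 / sin(19 deg) = 18.4293 mm
cos(19 deg) = 0.945519
shear stress = 16849 * 0.945519 / (44 * 18.4293)
= 19.646 MPa

19.646


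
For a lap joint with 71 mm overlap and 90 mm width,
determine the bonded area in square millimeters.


Area = 71 * 90 = 6390 mm^2

6390


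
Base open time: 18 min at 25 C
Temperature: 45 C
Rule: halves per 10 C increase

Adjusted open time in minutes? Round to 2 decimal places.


Acceleration = 2^((45-25)/10) = 4.0000
Open time = 18 / 4.0000 = 4.50 min

4.50


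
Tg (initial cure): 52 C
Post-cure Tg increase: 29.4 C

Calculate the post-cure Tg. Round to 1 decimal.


Post-cure Tg = 52 + 29.4 = 81.4 C

81.4


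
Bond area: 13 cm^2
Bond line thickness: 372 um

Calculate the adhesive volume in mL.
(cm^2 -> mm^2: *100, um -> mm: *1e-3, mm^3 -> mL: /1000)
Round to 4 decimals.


V = 13*100 * 372*1e-3 / 1000
= 0.4836 mL

0.4836


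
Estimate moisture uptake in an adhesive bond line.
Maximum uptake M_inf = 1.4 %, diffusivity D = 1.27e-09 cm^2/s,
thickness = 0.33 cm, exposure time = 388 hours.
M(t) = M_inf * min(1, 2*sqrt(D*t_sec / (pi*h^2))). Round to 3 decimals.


Convert time: 388 h = 1396800 s
ratio = min(1, 2*sqrt(1.27e-09*1396800/(pi*0.33^2)))
= 0.144016
M(t) = 1.4 * 0.144016 = 0.202%

0.202


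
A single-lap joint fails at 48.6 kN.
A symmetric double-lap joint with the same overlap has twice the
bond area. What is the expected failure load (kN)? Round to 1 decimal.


Double-lap load = 2 * 48.6 = 97.2 kN

97.2


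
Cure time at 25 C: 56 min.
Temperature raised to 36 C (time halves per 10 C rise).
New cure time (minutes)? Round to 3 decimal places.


Acceleration factor = 2^(11/10) = 2.1435
New time = 56 / 2.1435 = 26.125 min

26.125


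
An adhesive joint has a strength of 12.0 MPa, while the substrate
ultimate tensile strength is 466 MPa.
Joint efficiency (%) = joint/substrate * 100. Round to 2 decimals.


Efficiency = 12.0 / 466 * 100
= 2.58%

2.58


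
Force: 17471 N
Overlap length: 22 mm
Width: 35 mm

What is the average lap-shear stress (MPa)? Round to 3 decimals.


Average shear stress = F / (overlap * width)
= 17471 / (22 * 35)
= 22.690 MPa

22.690


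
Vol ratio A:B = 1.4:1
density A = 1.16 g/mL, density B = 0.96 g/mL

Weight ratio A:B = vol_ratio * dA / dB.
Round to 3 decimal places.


Weight ratio = 1.4 * 1.16 / 0.96
= 1.692

1.692


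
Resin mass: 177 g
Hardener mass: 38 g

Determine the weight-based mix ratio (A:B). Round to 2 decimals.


Ratio = 177 / 38 = 4.66

4.66


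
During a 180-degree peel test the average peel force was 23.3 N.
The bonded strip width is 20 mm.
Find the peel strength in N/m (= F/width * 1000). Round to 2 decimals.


Peel strength = F/width * 1000
= 23.3 / 20 * 1000
= 1165.00 N/m

1165.00


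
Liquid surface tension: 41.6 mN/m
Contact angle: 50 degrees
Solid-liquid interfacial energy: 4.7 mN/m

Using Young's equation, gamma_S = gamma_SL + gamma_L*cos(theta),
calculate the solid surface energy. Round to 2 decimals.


gamma_S = 4.7 + 41.6 * cos(50)
= 31.44 mN/m

31.44


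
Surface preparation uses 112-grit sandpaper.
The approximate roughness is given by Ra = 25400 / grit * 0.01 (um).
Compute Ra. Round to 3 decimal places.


Ra = 25400 / 112 * 0.01
= 254 / 112
= 2.268 um

2.268


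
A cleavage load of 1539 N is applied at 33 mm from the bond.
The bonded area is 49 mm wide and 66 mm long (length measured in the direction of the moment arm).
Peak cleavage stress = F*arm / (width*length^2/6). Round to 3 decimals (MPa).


Moment = 1539 * 33 = 50787 N*mm
Section modulus = 49 * 4356 / 6 = 213444 / 6 mm^3
Stress = 50787 / (213444 / 6) = 304722 / 213444
= 1.428 MPa

1.428


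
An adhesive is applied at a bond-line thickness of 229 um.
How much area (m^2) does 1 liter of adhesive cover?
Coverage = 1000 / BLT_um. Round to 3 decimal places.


Coverage = 1000 / 229 = 4.367 m^2

4.367


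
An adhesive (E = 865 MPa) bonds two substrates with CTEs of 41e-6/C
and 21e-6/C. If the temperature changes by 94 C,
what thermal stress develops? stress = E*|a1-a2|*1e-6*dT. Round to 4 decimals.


Stress = 865 * |41 - 21| * 1e-6 * 94
= 1.6262 MPa

1.6262


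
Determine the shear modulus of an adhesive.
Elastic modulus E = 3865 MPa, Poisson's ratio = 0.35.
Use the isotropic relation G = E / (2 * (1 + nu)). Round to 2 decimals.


G = 3865 / (2*(1+0.35)) = 3865 / 2.70
= 1431.48 MPa

1431.48


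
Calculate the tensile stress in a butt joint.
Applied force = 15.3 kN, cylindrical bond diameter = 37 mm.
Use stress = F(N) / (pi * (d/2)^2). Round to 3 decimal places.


A = pi * 18.5^2 = 1075.2101 mm^2
sigma = 15300.0 / 1075.2101 = 14.230 MPa

14.230


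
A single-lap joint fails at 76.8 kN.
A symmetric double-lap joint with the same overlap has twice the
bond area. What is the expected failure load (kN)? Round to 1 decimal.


Double-lap load = 2 * 76.8 = 153.6 kN

153.6


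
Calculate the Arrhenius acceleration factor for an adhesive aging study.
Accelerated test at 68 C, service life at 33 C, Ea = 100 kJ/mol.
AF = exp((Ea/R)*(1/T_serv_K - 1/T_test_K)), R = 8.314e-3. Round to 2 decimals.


T_test = 341.15 K, T_serv = 306.15 K
Ea/R = 100 / 0.008314 = 12027.90
AF = exp(12027.90 * (1/306.15 - 1/341.15))
= 56.30

56.30


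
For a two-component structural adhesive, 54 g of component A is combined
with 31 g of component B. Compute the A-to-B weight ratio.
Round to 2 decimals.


Weight ratio A:B = 54 / 31
= 1.74

1.74


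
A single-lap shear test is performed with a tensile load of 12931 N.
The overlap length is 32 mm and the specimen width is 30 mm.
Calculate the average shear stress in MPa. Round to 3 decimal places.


Shear stress = F / (overlap * width)
= 12931 / (32 * 30)
= 12931 / 960
= 13.470 MPa

13.470


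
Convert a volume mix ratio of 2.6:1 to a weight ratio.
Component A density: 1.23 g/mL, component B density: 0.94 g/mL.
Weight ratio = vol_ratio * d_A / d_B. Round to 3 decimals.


= 2.6 * 1.23 / 0.94 = 3.402

3.402


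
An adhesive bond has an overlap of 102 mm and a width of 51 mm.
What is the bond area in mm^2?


Bond area = overlap * width
= 102 * 51
= 5202 mm^2

5202


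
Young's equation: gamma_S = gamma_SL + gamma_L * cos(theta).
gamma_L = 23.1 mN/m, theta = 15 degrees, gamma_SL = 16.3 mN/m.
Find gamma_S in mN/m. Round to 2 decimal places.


cos(15 deg) = 0.965926
gamma_S = 16.3 + 23.1 * 0.965926
= 38.61 mN/m

38.61


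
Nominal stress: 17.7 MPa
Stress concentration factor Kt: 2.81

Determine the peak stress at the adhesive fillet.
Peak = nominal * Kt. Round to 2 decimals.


Peak stress = 17.7 * 2.81
= 49.74 MPa

49.74


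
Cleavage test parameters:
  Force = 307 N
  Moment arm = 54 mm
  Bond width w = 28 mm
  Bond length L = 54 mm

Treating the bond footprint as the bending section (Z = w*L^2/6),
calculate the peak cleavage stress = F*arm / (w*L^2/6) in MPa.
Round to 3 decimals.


M = 307 * 54 = 16578 N*mm
Z = 28 * 54^2 / 6 = 81648 / 6 mm^3
sigma = M / Z = 6 * 16578 / 81648 = 99468 / 81648
= 1.218 MPa

1.218


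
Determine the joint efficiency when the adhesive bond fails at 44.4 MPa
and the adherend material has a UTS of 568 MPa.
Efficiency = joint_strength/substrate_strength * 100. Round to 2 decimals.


Joint efficiency = 44.4 / 568 * 100
= 7.82%

7.82


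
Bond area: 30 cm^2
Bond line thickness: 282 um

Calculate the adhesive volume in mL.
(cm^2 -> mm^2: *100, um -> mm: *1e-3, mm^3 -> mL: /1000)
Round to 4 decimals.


V = 30*100 * 282*1e-3 / 1000
= 0.8460 mL

0.8460


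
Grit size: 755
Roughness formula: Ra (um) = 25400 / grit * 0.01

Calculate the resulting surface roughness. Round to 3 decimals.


Ra = 25400 / 755 * 0.01
= 0.336 um

0.336


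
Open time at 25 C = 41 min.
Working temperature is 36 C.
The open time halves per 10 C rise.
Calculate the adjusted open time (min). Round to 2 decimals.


factor = 2^((36 - 25) / 10) = 2.1435
ot = 41 / 2.1435 = 19.13 min

19.13


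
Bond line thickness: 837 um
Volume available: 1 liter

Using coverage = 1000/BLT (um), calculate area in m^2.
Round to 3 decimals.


1 L = 1e6 mm^3, thickness = 837 um = 0.837 mm
Area = 1e6 / 0.837 mm^2 = (1e6 / 0.837) / 1e6 m^2 = 1000 / 837 m^2
= 1.195 m^2

1.195


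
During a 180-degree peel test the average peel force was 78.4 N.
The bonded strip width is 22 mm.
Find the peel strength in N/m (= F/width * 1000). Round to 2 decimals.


Peel strength = F/width * 1000
= 78.4 / 22 * 1000
= 3563.64 N/m

3563.64


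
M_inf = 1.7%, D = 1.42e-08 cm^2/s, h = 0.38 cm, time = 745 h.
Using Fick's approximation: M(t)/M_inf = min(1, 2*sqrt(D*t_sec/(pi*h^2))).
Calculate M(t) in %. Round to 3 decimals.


t = 2682000 s
ratio = min(1, 2*sqrt(1.42e-08*2682000/(pi*0.1444)))
= 0.579489
M(t) = 1.7 * 0.579489 = 0.985%

0.985


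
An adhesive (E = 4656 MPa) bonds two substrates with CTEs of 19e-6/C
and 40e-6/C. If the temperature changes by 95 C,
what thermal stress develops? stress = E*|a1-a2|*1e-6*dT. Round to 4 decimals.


Stress = 4656 * |19 - 40| * 1e-6 * 95
= 9.2887 MPa

9.2887


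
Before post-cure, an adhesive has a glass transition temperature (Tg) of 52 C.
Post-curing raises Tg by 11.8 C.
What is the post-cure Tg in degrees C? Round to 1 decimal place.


Tg_post = Tg_base + delta_Tg
= 52 + 11.8
= 63.8 C

63.8


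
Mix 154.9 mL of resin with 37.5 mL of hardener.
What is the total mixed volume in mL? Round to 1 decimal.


Total = 154.9 + 37.5 = 192.4 mL

192.4


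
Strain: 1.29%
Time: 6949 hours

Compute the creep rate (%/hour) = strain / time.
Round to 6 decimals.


Creep rate = 1.29 / 6949
= 0.000186 %/h

0.000186


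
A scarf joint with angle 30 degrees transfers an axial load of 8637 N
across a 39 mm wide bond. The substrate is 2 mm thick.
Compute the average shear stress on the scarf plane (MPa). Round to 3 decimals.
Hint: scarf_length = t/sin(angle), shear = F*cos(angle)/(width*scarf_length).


scarf_length = 2 / sin(30 deg) = 4.0000 mm
cos(30 deg) = 0.866025
shear stress = 8637 * 0.866025 / (39 * 4.0000)
= 47.948 MPa

47.948


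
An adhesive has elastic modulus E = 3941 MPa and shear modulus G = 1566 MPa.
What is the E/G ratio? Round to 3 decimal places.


E/G = 3941 / 1566 = 2.517

2.517


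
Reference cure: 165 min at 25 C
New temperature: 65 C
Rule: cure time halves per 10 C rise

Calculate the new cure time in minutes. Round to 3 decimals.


factor = 2^((65-25)/10) = 16.0000
t_new = 165 / 16.0000 = 10.313 min

10.313


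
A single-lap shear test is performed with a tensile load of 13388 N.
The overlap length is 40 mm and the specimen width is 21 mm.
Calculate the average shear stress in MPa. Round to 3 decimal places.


Shear stress = F / (overlap * width)
= 13388 / (40 * 21)
= 13388 / 840
= 15.938 MPa

15.938


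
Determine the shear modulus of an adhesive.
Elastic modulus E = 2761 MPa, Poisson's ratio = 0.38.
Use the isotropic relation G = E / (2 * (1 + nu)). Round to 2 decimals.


G = 2761 / (2*(1+0.38)) = 2761 / 2.76
= 1000.36 MPa

1000.36


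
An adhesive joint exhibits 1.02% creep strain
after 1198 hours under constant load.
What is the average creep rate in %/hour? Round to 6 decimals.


Creep rate = strain / time
= 1.02 / 1198
= 0.000851 %/h

0.000851


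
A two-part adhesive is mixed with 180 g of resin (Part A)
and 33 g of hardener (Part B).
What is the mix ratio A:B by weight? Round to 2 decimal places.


Mix ratio = mass_A / mass_B
= 180 / 33
= 5.45

5.45


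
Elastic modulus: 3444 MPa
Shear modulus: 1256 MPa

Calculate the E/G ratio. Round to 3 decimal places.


E / G = 3444 / 1256 = 2.742

2.742


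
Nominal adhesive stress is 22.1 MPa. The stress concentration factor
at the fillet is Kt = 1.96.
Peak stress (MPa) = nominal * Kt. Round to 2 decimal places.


Peak = 22.1 * 1.96 = 43.32 MPa

43.32


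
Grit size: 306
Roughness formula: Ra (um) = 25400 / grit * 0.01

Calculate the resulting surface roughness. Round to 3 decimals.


Ra = 25400 / 306 * 0.01
= 0.830 um

0.830
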